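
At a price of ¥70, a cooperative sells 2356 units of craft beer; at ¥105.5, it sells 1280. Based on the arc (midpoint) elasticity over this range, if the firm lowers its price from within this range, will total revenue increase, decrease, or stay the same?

Arc ε = (-1076/35.5)(87.75/1818.0) ≈ -1.463.
|ε| = 1.46 > 1, so demand is elastic. A price cut therefore raises total revenue.

increase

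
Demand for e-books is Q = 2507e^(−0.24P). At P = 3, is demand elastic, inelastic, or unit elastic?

inelastic

Q = 1220.288, dQ/dP = -292.869.
ε = (dQ/dP)(P/Q) ≈ -0.720.
|ε| = 0.72 < 1.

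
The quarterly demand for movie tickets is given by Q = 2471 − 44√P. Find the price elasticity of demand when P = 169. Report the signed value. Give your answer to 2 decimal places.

At P = 169, Q = 1899.
dQ/dP = −44/(2√P) = -1.692.
ε = (dQ/dP)(P/Q) = (-1.692)(169/1899).

-0.15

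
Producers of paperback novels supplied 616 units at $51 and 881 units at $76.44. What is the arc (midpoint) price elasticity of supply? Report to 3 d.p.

ΔQ = 881 − 616 = 265; ΔP = 76.44 − 51 = 25.44.
Midpoints: P̄ = 63.72, Q̄ = 748.5.
ε_s = (ΔQ/ΔP)(P̄/Q̄) = (265/25.44)(63.72/748.5).

0.887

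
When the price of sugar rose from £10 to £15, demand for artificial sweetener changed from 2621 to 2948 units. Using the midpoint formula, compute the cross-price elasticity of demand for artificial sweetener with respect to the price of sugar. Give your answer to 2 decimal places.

ΔQ_x = 2948 − 2621 = 327; ΔP_y = 15 − 10 = 5.
Midpoints: P̄_y = 12.50, Q̄_x = 2784.5.
ε_xy = (ΔQ_x/ΔP_y)(P̄_y/Q̄_x) = (327/5)(12.50/2784.5).

0.29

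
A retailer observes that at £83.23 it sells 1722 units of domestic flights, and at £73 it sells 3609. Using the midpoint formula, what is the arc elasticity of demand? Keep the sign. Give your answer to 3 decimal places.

-5.406

ΔQ = 3609 − 1722 = 1887; ΔP = 73 − 83.23 = -10.23.
Midpoints: P̄ = 78.12, Q̄ = 2665.5.
ε = (ΔQ/ΔP)(P̄/Q̄) = (1887/-10.23)(78.12/2665.5).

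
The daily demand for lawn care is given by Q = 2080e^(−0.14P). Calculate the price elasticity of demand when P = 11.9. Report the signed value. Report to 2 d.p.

-1.67

At P = 11.9, Q = 393.123.
dQ/dP = −0.14·2080e^(−0.14P) = −0.14Q = -55.037.
ε = (dQ/dP)(P/Q) = (-55.037)(11.9/393.123).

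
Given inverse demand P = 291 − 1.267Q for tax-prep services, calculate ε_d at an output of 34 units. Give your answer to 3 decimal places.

-5.755

At Q = 34, P = 291 − 1.267(34) = 247.92.
dP/dQ = −1.267, so dQ/dP = 1/(−1.267) = -0.789.
ε = (dQ/dP)(P/Q) = (-0.789)(247.92/34).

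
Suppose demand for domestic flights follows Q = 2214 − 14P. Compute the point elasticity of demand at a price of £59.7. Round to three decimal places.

-0.606

At P = 59.7, Q = 1378.200.
dQ/dP = −14.
ε = (dQ/dP)(P/Q) = (-14)(59.7/1378.200).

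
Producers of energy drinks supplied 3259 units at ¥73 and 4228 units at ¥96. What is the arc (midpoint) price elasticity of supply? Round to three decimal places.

0.951

ΔQ = 4228 − 3259 = 969; ΔP = 96 − 73 = 23.
Midpoints: P̄ = 84.50, Q̄ = 3743.5.
ε_s = (ΔQ/ΔP)(P̄/Q̄) = (969/23)(84.50/3743.5).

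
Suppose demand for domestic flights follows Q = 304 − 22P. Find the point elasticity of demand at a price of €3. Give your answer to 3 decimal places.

-0.277

At P = 3, Q = 238.
dQ/dP = −22.
ε = (dQ/dP)(P/Q) = (-22)(3/238).
|ε| < 1, so demand is inelastic at this price.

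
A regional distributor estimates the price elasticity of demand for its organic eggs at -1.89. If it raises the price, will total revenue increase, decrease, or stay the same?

decrease

|ε| = 1.89 > 1, so demand is elastic. A price rise therefore reduces total revenue.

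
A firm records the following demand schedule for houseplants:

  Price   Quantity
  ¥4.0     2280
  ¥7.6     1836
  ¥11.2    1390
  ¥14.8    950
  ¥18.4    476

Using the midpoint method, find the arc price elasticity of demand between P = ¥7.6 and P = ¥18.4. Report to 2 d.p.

-1.42

At P = 7.6, Q = 1836; at P = 18.4, Q = 476.
ΔQ = -1360, ΔP = 10.8. Midpoints: P̄ = 13.00, Q̄ = 1156.0.
ε = (ΔQ/ΔP)(P̄/Q̄) = (-1360/10.8)(13.00/1156.0).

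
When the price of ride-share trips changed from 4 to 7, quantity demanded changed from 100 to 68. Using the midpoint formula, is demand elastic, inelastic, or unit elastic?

inelastic

Arc ε ≈ -0.698.
|ε| = 0.70 < 1.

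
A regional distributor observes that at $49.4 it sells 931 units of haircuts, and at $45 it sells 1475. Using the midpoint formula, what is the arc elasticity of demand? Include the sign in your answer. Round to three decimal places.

-4.851

ΔQ = 1475 − 931 = 544; ΔP = 45 − 49.4 = -4.4.
Midpoints: P̄ = 47.20, Q̄ = 1203.0.
ε = (ΔQ/ΔP)(P̄/Q̄) = (544/-4.4)(47.20/1203.0).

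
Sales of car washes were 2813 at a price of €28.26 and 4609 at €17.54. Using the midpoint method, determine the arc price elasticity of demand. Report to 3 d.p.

-1.034

ΔQ = 4609 − 2813 = 1796; ΔP = 17.54 − 28.26 = -10.72.
Midpoints: P̄ = 22.90, Q̄ = 3711.0.
ε = (ΔQ/ΔP)(P̄/Q̄) = (1796/-10.72)(22.90/3711.0).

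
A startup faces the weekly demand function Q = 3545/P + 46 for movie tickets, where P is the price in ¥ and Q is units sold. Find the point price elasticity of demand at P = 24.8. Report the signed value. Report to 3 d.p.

-0.757

At P = 24.8, Q = 188.944.
dQ/dP = −3545/P² = -5.764.
ε = (dQ/dP)(P/Q) = (-5.764)(24.8/188.944).
|ε| < 1, so demand is inelastic at this price.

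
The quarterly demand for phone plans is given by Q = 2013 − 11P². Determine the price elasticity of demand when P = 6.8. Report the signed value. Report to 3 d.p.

At P = 6.8, Q = 1504.360.
dQ/dP = −22P = -149.600.
ε = (dQ/dP)(P/Q) = (-149.600)(6.8/1504.360).

-0.676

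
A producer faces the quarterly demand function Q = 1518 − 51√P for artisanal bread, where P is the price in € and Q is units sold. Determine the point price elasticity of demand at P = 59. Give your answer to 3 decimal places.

At P = 59, Q = 1126.262.
dQ/dP = −51/(2√P) = -3.320.
ε = (dQ/dP)(P/Q) = (-3.320)(59/1126.262).

-0.174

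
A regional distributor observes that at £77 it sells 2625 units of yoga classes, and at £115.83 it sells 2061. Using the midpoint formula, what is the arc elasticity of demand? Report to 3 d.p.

ΔQ = 2061 − 2625 = -564; ΔP = 115.83 − 77 = 38.83.
Midpoints: P̄ = 96.41, Q̄ = 2343.0.
ε = (ΔQ/ΔP)(P̄/Q̄) = (-564/38.83)(96.41/2343.0).

-0.598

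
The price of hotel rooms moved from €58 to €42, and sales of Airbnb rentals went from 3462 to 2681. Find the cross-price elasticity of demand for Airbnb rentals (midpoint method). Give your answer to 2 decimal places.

0.79

ΔQ_x = 2681 − 3462 = -781; ΔP_y = 42 − 58 = -16.
Midpoints: P̄_y = 50.00, Q̄_x = 3071.5.
ε_xy = (ΔQ_x/ΔP_y)(P̄_y/Q̄_x) = (-781/-16)(50.00/3071.5).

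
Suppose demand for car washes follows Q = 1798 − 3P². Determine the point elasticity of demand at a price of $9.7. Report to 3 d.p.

-0.372

At P = 9.7, Q = 1515.730.
dQ/dP = −6P = -58.200.
ε = (dQ/dP)(P/Q) = (-58.200)(9.7/1515.730).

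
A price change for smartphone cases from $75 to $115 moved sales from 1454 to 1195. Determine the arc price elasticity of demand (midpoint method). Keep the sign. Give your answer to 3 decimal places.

-0.464

ΔQ = 1195 − 1454 = -259; ΔP = 115 − 75 = 40.
Midpoints: P̄ = 95.00, Q̄ = 1324.5.
ε = (ΔQ/ΔP)(P̄/Q̄) = (-259/40)(95.00/1324.5).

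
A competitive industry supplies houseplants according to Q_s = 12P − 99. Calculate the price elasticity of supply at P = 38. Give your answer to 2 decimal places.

1.28

At P = 38, Q_s = 357.
dQ_s/dP = 12.
ε_s = (dQ_s/dP)(P/Q_s) = (12)(38/357).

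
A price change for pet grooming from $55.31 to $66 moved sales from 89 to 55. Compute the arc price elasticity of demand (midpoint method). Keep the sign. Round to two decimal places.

-2.68

ΔQ = 55 − 89 = -34; ΔP = 66 − 55.31 = 10.69.
Midpoints: P̄ = 60.66, Q̄ = 72.0.
ε = (ΔQ/ΔP)(P̄/Q̄) = (-34/10.69)(60.66/72.0).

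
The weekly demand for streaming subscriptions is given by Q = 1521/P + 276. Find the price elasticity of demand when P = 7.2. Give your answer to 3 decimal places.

At P = 7.2, Q = 487.250.
dQ/dP = −1521/P² = -29.340.
ε = (dQ/dP)(P/Q) = (-29.340)(7.2/487.250).

-0.434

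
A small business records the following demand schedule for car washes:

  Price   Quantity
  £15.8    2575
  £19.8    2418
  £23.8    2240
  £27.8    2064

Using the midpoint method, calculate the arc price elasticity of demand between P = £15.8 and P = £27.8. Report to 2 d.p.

At P = 15.8, Q = 2575; at P = 27.8, Q = 2064.
ΔQ = -511, ΔP = 12.0. Midpoints: P̄ = 21.80, Q̄ = 2319.5.
ε = (ΔQ/ΔP)(P̄/Q̄) = (-511/12.0)(21.80/2319.5).

-0.40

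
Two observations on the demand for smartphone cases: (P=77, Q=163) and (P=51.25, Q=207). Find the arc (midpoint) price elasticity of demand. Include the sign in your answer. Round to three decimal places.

-0.592

ΔQ = 207 − 163 = 44; ΔP = 51.25 − 77 = -25.75.
Midpoints: P̄ = 64.12, Q̄ = 185.0.
ε = (ΔQ/ΔP)(P̄/Q̄) = (44/-25.75)(64.12/185.0).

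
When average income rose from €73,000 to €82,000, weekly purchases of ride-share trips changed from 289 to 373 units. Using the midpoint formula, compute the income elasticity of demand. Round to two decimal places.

ΔQ = 84, ΔI = 9000. Midpoints: Ī = 77,500, Q̄ = 331.0.
ε_I = (ΔQ/ΔI)(Ī/Q̄) = (84/9000)(77500/331.0).
ε_I > 0, so the good is normal.

2.19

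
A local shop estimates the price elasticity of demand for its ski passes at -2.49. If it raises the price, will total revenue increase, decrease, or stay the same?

|ε| = 2.49 > 1, so demand is elastic. A price rise therefore reduces total revenue.

decrease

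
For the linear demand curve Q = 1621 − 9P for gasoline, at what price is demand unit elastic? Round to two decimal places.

For linear demand Q = a − bP, ε = −bP/(a − bP). |ε| = 1 when bP = a − bP, i.e. P = a/(2b).
P = 1621/(2·9) = 1621/18 = 90.0556.

90.06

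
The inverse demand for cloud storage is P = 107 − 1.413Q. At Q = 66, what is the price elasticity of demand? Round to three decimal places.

-0.147

At Q = 66, P = 107 − 1.413(66) = 13.74.
dP/dQ = −1.413, so dQ/dP = 1/(−1.413) = -0.708.
ε = (dQ/dP)(P/Q) = (-0.708)(13.74/66).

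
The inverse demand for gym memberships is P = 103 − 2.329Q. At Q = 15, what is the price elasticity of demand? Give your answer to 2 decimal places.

-1.95

At Q = 15, P = 103 − 2.329(15) = 68.06.
dP/dQ = −2.329, so dQ/dP = 1/(−2.329) = -0.429.
ε = (dQ/dP)(P/Q) = (-0.429)(68.06/15).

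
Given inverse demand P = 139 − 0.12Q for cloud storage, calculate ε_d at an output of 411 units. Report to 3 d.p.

At Q = 411, P = 139 − 0.12(411) = 89.68.
dP/dQ = −0.12, so dQ/dP = 1/(−0.12) = -8.333.
ε = (dQ/dP)(P/Q) = (-8.333)(89.68/411).

-1.818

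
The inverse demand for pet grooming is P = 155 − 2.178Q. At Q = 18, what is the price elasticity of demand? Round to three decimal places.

-2.954

At Q = 18, P = 155 − 2.178(18) = 115.80.
dP/dQ = −2.178, so dQ/dP = 1/(−2.178) = -0.459.
ε = (dQ/dP)(P/Q) = (-0.459)(115.80/18).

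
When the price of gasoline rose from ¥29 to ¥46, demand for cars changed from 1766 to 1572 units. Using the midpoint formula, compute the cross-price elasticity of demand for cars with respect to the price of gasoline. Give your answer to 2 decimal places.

-0.26

ΔQ_x = 1572 − 1766 = -194; ΔP_y = 46 − 29 = 17.
Midpoints: P̄_y = 37.50, Q̄_x = 1669.0.
ε_xy = (ΔQ_x/ΔP_y)(P̄_y/Q̄_x) = (-194/17)(37.50/1669.0).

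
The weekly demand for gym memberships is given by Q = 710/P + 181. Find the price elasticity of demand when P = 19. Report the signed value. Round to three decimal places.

At P = 19, Q = 218.368.
dQ/dP = −710/P² = -1.967.
ε = (dQ/dP)(P/Q) = (-1.967)(19/218.368).

-0.171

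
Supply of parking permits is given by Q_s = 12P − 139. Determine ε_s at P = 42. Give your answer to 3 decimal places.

At P = 42, Q_s = 365.
dQ_s/dP = 12.
ε_s = (dQ_s/dP)(P/Q_s) = (12)(42/365).

1.381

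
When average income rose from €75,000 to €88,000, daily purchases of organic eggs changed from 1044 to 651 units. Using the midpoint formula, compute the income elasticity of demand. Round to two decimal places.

ΔQ = -393, ΔI = 13000. Midpoints: Ī = 81,500, Q̄ = 847.5.
ε_I = (ΔQ/ΔI)(Ī/Q̄) = (-393/13000)(81500/847.5).

-2.91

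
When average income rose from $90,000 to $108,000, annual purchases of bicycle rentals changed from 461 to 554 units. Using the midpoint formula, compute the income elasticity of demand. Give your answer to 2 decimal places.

1.01

ΔQ = 93, ΔI = 18000. Midpoints: Ī = 99,000, Q̄ = 507.5.
ε_I = (ΔQ/ΔI)(Ī/Q̄) = (93/18000)(99000/507.5).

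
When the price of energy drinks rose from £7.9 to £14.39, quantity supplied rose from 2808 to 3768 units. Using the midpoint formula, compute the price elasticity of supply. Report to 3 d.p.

ΔQ = 3768 − 2808 = 960; ΔP = 14.39 − 7.9 = 6.49.
Midpoints: P̄ = 11.14, Q̄ = 3288.0.
ε_s = (ΔQ/ΔP)(P̄/Q̄) = (960/6.49)(11.14/3288.0).

0.501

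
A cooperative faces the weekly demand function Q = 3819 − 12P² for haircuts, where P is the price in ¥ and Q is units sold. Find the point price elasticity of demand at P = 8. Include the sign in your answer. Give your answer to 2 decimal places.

At P = 8, Q = 3051.
dQ/dP = −24P = -192.
ε = (dQ/dP)(P/Q) = (-192)(8/3051).

-0.50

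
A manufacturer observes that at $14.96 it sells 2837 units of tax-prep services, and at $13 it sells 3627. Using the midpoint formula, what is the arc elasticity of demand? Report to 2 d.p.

ΔQ = 3627 − 2837 = 790; ΔP = 13 − 14.96 = -1.96.
Midpoints: P̄ = 13.98, Q̄ = 3232.0.
ε = (ΔQ/ΔP)(P̄/Q̄) = (790/-1.96)(13.98/3232.0).

-1.74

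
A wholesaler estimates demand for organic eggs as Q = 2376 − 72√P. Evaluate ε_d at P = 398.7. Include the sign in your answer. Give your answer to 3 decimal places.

-0.766

At P = 398.7, Q = 938.342.
dQ/dP = −72/(2√P) = -1.803.
ε = (dQ/dP)(P/Q) = (-1.803)(398.7/938.342).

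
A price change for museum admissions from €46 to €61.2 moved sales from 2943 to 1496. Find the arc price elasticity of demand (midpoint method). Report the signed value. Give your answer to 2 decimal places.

ΔQ = 1496 − 2943 = -1447; ΔP = 61.2 − 46 = 15.2.
Midpoints: P̄ = 53.60, Q̄ = 2219.5.
ε = (ΔQ/ΔP)(P̄/Q̄) = (-1447/15.2)(53.60/2219.5).

-2.30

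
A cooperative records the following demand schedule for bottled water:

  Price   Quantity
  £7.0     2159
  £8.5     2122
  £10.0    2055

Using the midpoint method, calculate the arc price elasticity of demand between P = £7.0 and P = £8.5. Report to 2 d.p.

At P = 7.0, Q = 2159; at P = 8.5, Q = 2122.
ΔQ = -37, ΔP = 1.5. Midpoints: P̄ = 7.75, Q̄ = 2140.5.
ε = (ΔQ/ΔP)(P̄/Q̄) = (-37/1.5)(7.75/2140.5).

-0.09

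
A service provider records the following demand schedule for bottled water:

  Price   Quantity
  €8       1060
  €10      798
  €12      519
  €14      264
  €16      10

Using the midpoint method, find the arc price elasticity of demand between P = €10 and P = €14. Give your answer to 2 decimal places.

At P = 10, Q = 798; at P = 14, Q = 264.
ΔQ = -534, ΔP = 4. Midpoints: P̄ = 12.00, Q̄ = 531.0.
ε = (ΔQ/ΔP)(P̄/Q̄) = (-534/4)(12.00/531.0).

-3.02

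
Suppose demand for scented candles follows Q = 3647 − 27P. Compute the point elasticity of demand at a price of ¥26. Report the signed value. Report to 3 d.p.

At P = 26, Q = 2945.
dQ/dP = −27.
ε = (dQ/dP)(P/Q) = (-27)(26/2945).

-0.238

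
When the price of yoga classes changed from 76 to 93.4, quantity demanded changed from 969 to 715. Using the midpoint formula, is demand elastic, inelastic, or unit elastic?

elastic

Arc ε ≈ -1.468.
|ε| = 1.47 > 1.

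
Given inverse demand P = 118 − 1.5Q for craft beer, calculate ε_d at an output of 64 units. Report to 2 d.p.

At Q = 64, P = 118 − 1.5(64) = 22.00.
dP/dQ = −1.5, so dQ/dP = 1/(−1.5) = -0.667.
ε = (dQ/dP)(P/Q) = (-0.667)(22.00/64).

-0.23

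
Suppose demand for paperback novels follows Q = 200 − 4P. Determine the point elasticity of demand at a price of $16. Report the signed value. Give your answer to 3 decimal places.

At P = 16, Q = 136.
dQ/dP = −4.
ε = (dQ/dP)(P/Q) = (-4)(16/136).

-0.471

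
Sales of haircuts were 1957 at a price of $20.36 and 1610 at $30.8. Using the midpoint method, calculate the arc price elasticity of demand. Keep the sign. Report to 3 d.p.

-0.477

ΔQ = 1610 − 1957 = -347; ΔP = 30.8 − 20.36 = 10.44.
Midpoints: P̄ = 25.58, Q̄ = 1783.5.
ε = (ΔQ/ΔP)(P̄/Q̄) = (-347/10.44)(25.58/1783.5).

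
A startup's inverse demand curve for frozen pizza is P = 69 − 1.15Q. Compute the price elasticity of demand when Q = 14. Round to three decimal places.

At Q = 14, P = 69 − 1.15(14) = 52.90.
dP/dQ = −1.15, so dQ/dP = 1/(−1.15) = -0.870.
ε = (dQ/dP)(P/Q) = (-0.870)(52.90/14).

-3.286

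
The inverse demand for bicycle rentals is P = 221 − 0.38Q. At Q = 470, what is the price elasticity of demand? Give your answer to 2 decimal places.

-0.24

At Q = 470, P = 221 − 0.38(470) = 42.40.
dP/dQ = −0.38, so dQ/dP = 1/(−0.38) = -2.632.
ε = (dQ/dP)(P/Q) = (-2.632)(42.40/470).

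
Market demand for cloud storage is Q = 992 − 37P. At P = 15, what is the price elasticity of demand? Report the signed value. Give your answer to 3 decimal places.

-1.270

At P = 15, Q = 437.
dQ/dP = −37.
ε = (dQ/dP)(P/Q) = (-37)(15/437).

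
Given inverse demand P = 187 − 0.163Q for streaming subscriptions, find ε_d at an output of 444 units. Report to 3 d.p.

At Q = 444, P = 187 − 0.163(444) = 114.63.
dP/dQ = −0.163, so dQ/dP = 1/(−0.163) = -6.135.
ε = (dQ/dP)(P/Q) = (-6.135)(114.63/444).

-1.584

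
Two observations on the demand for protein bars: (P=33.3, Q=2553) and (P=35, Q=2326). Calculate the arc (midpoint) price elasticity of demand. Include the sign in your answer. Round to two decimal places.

ΔQ = 2326 − 2553 = -227; ΔP = 35 − 33.3 = 1.7.
Midpoints: P̄ = 34.15, Q̄ = 2439.5.
ε = (ΔQ/ΔP)(P̄/Q̄) = (-227/1.7)(34.15/2439.5).

-1.87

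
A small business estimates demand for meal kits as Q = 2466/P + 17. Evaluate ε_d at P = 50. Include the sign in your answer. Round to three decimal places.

At P = 50, Q = 66.320.
dQ/dP = −2466/P² = -0.986.
ε = (dQ/dP)(P/Q) = (-0.986)(50/66.320).
|ε| < 1, so demand is inelastic at this price.

-0.744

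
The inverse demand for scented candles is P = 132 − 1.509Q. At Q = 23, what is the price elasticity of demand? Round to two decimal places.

-2.80

At Q = 23, P = 132 − 1.509(23) = 97.29.
dP/dQ = −1.509, so dQ/dP = 1/(−1.509) = -0.663.
ε = (dQ/dP)(P/Q) = (-0.663)(97.29/23).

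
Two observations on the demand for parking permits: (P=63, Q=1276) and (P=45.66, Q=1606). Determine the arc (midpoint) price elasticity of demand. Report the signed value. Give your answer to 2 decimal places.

-0.72

ΔQ = 1606 − 1276 = 330; ΔP = 45.66 − 63 = -17.34.
Midpoints: P̄ = 54.33, Q̄ = 1441.0.
ε = (ΔQ/ΔP)(P̄/Q̄) = (330/-17.34)(54.33/1441.0).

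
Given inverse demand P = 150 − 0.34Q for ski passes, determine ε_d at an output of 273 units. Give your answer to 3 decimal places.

At Q = 273, P = 150 − 0.34(273) = 57.18.
dP/dQ = −0.34, so dQ/dP = 1/(−0.34) = -2.941.
ε = (dQ/dP)(P/Q) = (-2.941)(57.18/273).

-0.616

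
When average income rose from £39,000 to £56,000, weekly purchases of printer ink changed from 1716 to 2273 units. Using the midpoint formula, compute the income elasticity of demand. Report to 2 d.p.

ΔQ = 557, ΔI = 17000. Midpoints: Ī = 47,500, Q̄ = 1994.5.
ε_I = (ΔQ/ΔI)(Ī/Q̄) = (557/17000)(47500/1994.5).
ε_I > 0, so the good is normal.

0.78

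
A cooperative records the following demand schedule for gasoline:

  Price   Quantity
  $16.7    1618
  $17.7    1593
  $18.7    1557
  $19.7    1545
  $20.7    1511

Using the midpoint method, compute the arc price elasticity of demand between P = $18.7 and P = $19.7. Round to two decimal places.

At P = 18.7, Q = 1557; at P = 19.7, Q = 1545.
ΔQ = -12, ΔP = 1.0. Midpoints: P̄ = 19.20, Q̄ = 1551.0.
ε = (ΔQ/ΔP)(P̄/Q̄) = (-12/1.0)(19.20/1551.0).

-0.15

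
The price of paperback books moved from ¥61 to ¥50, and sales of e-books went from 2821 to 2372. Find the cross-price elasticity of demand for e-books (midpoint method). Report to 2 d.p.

0.87

ΔQ_x = 2372 − 2821 = -449; ΔP_y = 50 − 61 = -11.
Midpoints: P̄_y = 55.50, Q̄_x = 2596.5.
ε_xy = (ΔQ_x/ΔP_y)(P̄_y/Q̄_x) = (-449/-11)(55.50/2596.5).
ε_xy > 0, so the goods are substitutes.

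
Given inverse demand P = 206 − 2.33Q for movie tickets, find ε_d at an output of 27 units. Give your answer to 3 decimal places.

-2.275

At Q = 27, P = 206 − 2.33(27) = 143.09.
dP/dQ = −2.33, so dQ/dP = 1/(−2.33) = -0.429.
ε = (dQ/dP)(P/Q) = (-0.429)(143.09/27).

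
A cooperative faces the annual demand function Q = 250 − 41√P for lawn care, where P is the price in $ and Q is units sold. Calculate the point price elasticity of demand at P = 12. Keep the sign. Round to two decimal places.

At P = 12, Q = 107.972.
dQ/dP = −41/(2√P) = -5.918.
ε = (dQ/dP)(P/Q) = (-5.918)(12/107.972).

-0.66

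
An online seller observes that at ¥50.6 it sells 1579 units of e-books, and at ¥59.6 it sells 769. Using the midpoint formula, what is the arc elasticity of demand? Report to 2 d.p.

-4.22

ΔQ = 769 − 1579 = -810; ΔP = 59.6 − 50.6 = 9.
Midpoints: P̄ = 55.10, Q̄ = 1174.0.
ε = (ΔQ/ΔP)(P̄/Q̄) = (-810/9)(55.10/1174.0).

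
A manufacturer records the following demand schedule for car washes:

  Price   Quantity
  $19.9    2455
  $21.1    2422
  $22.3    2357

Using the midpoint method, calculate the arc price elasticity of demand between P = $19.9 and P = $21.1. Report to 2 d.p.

At P = 19.9, Q = 2455; at P = 21.1, Q = 2422.
ΔQ = -33, ΔP = 1.2. Midpoints: P̄ = 20.50, Q̄ = 2438.5.
ε = (ΔQ/ΔP)(P̄/Q̄) = (-33/1.2)(20.50/2438.5).

-0.23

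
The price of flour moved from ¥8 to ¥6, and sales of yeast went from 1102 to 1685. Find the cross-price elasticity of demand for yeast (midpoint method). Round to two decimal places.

-1.46

ΔQ_x = 1685 − 1102 = 583; ΔP_y = 6 − 8 = -2.
Midpoints: P̄_y = 7.00, Q̄_x = 1393.5.
ε_xy = (ΔQ_x/ΔP_y)(P̄_y/Q̄_x) = (583/-2)(7.00/1393.5).
ε_xy < 0, so the goods are complements.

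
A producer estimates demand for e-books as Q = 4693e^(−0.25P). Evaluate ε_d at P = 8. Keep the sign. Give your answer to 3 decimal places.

At P = 8, Q = 635.128.
dQ/dP = −0.25·4693e^(−0.25P) = −0.25Q = -158.782.
ε = (dQ/dP)(P/Q) = (-158.782)(8/635.128).

-2.000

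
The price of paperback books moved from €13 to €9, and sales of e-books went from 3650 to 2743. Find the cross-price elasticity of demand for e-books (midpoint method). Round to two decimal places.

0.78

ΔQ_x = 2743 − 3650 = -907; ΔP_y = 9 − 13 = -4.
Midpoints: P̄_y = 11.00, Q̄_x = 3196.5.
ε_xy = (ΔQ_x/ΔP_y)(P̄_y/Q̄_x) = (-907/-4)(11.00/3196.5).
ε_xy > 0, so the goods are substitutes.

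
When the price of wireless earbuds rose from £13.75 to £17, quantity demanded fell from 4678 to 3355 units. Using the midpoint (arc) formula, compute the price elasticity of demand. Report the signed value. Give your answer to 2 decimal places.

ΔQ = 3355 − 4678 = -1323; ΔP = 17 − 13.75 = 3.25.
Midpoints: P̄ = 15.38, Q̄ = 4016.5.
ε = (ΔQ/ΔP)(P̄/Q̄) = (-1323/3.25)(15.38/4016.5).

-1.56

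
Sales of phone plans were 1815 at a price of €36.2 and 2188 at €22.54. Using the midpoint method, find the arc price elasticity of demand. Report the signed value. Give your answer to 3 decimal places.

ΔQ = 2188 − 1815 = 373; ΔP = 22.54 − 36.2 = -13.66.
Midpoints: P̄ = 29.37, Q̄ = 2001.5.
ε = (ΔQ/ΔP)(P̄/Q̄) = (373/-13.66)(29.37/2001.5).

-0.401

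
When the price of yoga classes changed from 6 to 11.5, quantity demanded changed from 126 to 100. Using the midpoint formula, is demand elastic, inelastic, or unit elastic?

Arc ε ≈ -0.366.
|ε| = 0.37 < 1.

inelastic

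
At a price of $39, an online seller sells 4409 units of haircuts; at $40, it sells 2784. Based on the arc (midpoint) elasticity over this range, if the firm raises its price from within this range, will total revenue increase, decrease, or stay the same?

Arc ε = (-1625/1)(39.50/3596.5) ≈ -17.847.
|ε| = 17.85 > 1, so demand is elastic. A price rise therefore reduces total revenue.

decrease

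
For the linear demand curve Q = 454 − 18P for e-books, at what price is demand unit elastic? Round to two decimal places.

For linear demand Q = a − bP, ε = −bP/(a − bP). |ε| = 1 when bP = a − bP, i.e. P = a/(2b).
P = 454/(2·18) = 454/36 = 12.6111.

12.61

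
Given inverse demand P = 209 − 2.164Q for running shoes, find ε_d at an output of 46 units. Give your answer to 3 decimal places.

-1.100

At Q = 46, P = 209 − 2.164(46) = 109.46.
dP/dQ = −2.164, so dQ/dP = 1/(−2.164) = -0.462.
ε = (dQ/dP)(P/Q) = (-0.462)(109.46/46).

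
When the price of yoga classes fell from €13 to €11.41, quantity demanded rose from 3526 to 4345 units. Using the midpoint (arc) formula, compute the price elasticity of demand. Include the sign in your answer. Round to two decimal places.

ΔQ = 4345 − 3526 = 819; ΔP = 11.41 − 13 = -1.59.
Midpoints: P̄ = 12.21, Q̄ = 3935.5.
ε = (ΔQ/ΔP)(P̄/Q̄) = (819/-1.59)(12.21/3935.5).

-1.60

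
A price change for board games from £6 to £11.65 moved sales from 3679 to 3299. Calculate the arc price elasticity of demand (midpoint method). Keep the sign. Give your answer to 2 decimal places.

-0.17

ΔQ = 3299 − 3679 = -380; ΔP = 11.65 − 6 = 5.65.
Midpoints: P̄ = 8.82, Q̄ = 3489.0.
ε = (ΔQ/ΔP)(P̄/Q̄) = (-380/5.65)(8.82/3489.0).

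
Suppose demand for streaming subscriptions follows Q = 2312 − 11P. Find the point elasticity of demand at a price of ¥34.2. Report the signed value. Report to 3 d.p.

At P = 34.2, Q = 1935.800.
dQ/dP = −11.
ε = (dQ/dP)(P/Q) = (-11)(34.2/1935.800).

-0.194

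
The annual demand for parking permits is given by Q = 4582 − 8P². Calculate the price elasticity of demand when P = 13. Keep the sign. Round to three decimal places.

-0.837

At P = 13, Q = 3230.
dQ/dP = −16P = -208.
ε = (dQ/dP)(P/Q) = (-208)(13/3230).
|ε| < 1, so demand is inelastic at this price.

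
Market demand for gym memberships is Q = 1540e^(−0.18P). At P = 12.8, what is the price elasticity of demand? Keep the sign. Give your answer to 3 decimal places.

-2.304

At P = 12.8, Q = 153.782.
dQ/dP = −0.18·1540e^(−0.18P) = −0.18Q = -27.681.
ε = (dQ/dP)(P/Q) = (-27.681)(12.8/153.782).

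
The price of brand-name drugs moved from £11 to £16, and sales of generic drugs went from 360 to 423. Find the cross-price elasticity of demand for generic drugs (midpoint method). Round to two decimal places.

ΔQ_x = 423 − 360 = 63; ΔP_y = 16 − 11 = 5.
Midpoints: P̄_y = 13.50, Q̄_x = 391.5.
ε_xy = (ΔQ_x/ΔP_y)(P̄_y/Q̄_x) = (63/5)(13.50/391.5).

0.43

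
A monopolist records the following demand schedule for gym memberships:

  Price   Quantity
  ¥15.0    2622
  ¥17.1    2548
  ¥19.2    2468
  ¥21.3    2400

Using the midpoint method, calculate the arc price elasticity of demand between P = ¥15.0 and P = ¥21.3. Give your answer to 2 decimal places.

-0.25

At P = 15.0, Q = 2622; at P = 21.3, Q = 2400.
ΔQ = -222, ΔP = 6.3. Midpoints: P̄ = 18.15, Q̄ = 2511.0.
ε = (ΔQ/ΔP)(P̄/Q̄) = (-222/6.3)(18.15/2511.0).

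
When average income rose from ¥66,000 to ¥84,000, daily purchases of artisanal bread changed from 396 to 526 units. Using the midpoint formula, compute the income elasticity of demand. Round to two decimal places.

ΔQ = 130, ΔI = 18000. Midpoints: Ī = 75,000, Q̄ = 461.0.
ε_I = (ΔQ/ΔI)(Ī/Q̄) = (130/18000)(75000/461.0).
ε_I > 0, so the good is normal.

1.17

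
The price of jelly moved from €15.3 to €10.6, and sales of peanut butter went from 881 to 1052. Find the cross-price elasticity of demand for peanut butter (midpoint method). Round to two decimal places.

ΔQ_x = 1052 − 881 = 171; ΔP_y = 10.6 − 15.3 = -4.7.
Midpoints: P̄_y = 12.95, Q̄_x = 966.5.
ε_xy = (ΔQ_x/ΔP_y)(P̄_y/Q̄_x) = (171/-4.7)(12.95/966.5).
ε_xy < 0, so the goods are complements.

-0.49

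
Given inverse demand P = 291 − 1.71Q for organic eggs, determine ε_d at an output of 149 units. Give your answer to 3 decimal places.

At Q = 149, P = 291 − 1.71(149) = 36.21.
dP/dQ = −1.71, so dQ/dP = 1/(−1.71) = -0.585.
ε = (dQ/dP)(P/Q) = (-0.585)(36.21/149).

-0.142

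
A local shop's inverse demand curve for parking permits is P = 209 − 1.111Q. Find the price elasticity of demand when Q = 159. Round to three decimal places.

At Q = 159, P = 209 − 1.111(159) = 32.35.
dP/dQ = −1.111, so dQ/dP = 1/(−1.111) = -0.900.
ε = (dQ/dP)(P/Q) = (-0.900)(32.35/159).

-0.183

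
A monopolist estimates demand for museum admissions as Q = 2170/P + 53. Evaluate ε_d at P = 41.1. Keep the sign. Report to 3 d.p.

-0.499

At P = 41.1, Q = 105.798.
dQ/dP = −2170/P² = -1.285.
ε = (dQ/dP)(P/Q) = (-1.285)(41.1/105.798).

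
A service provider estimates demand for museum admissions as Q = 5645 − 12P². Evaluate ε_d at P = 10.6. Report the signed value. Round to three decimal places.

-0.628

At P = 10.6, Q = 4296.680.
dQ/dP = −24P = -254.400.
ε = (dQ/dP)(P/Q) = (-254.400)(10.6/4296.680).
|ε| < 1, so demand is inelastic at this price.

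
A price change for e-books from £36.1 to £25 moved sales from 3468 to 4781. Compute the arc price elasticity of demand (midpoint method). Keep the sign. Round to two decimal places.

ΔQ = 4781 − 3468 = 1313; ΔP = 25 − 36.1 = -11.1.
Midpoints: P̄ = 30.55, Q̄ = 4124.5.
ε = (ΔQ/ΔP)(P̄/Q̄) = (1313/-11.1)(30.55/4124.5).

-0.88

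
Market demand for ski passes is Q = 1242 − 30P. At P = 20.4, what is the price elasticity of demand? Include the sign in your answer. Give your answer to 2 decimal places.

-0.97

At P = 20.4, Q = 630.
dQ/dP = −30.
ε = (dQ/dP)(P/Q) = (-30)(20.4/630).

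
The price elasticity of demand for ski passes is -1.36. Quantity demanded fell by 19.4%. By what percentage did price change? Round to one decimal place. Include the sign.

%ΔP ≈ %ΔQ / ε = (-19.4%)/(-1.36) = 14.26%.

14.3%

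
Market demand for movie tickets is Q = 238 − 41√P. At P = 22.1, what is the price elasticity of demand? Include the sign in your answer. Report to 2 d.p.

At P = 22.1, Q = 45.256.
dQ/dP = −41/(2√P) = -4.361.
ε = (dQ/dP)(P/Q) = (-4.361)(22.1/45.256).

-2.13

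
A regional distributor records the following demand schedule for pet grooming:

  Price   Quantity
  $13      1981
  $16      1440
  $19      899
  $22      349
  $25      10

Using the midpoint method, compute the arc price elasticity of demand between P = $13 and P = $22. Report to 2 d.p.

At P = 13, Q = 1981; at P = 22, Q = 349.
ΔQ = -1632, ΔP = 9. Midpoints: P̄ = 17.50, Q̄ = 1165.0.
ε = (ΔQ/ΔP)(P̄/Q̄) = (-1632/9)(17.50/1165.0).

-2.72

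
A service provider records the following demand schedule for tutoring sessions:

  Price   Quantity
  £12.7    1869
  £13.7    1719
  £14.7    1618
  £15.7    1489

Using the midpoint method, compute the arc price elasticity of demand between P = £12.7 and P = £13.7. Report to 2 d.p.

-1.10

At P = 12.7, Q = 1869; at P = 13.7, Q = 1719.
ΔQ = -150, ΔP = 1.0. Midpoints: P̄ = 13.20, Q̄ = 1794.0.
ε = (ΔQ/ΔP)(P̄/Q̄) = (-150/1.0)(13.20/1794.0).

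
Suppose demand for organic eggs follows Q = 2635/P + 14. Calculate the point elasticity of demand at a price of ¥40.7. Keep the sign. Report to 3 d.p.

-0.822

At P = 40.7, Q = 78.742.
dQ/dP = −2635/P² = -1.591.
ε = (dQ/dP)(P/Q) = (-1.591)(40.7/78.742).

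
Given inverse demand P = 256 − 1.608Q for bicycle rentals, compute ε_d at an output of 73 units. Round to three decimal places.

At Q = 73, P = 256 − 1.608(73) = 138.62.
dP/dQ = −1.608, so dQ/dP = 1/(−1.608) = -0.622.
ε = (dQ/dP)(P/Q) = (-0.622)(138.62/73).

-1.181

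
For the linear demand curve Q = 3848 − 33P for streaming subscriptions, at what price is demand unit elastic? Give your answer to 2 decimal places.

For linear demand Q = a − bP, ε = −bP/(a − bP). |ε| = 1 when bP = a − bP, i.e. P = a/(2b).
P = 3848/(2·33) = 3848/66 = 58.3030.

58.30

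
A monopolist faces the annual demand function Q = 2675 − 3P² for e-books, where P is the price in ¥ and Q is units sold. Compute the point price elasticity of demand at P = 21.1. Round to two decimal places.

-1.99

At P = 21.1, Q = 1339.370.
dQ/dP = −6P = -126.600.
ε = (dQ/dP)(P/Q) = (-126.600)(21.1/1339.370).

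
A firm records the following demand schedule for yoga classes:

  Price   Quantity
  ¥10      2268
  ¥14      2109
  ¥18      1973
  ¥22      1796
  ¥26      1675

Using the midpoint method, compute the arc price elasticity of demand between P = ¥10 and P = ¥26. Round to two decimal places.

At P = 10, Q = 2268; at P = 26, Q = 1675.
ΔQ = -593, ΔP = 16. Midpoints: P̄ = 18.00, Q̄ = 1971.5.
ε = (ΔQ/ΔP)(P̄/Q̄) = (-593/16)(18.00/1971.5).

-0.34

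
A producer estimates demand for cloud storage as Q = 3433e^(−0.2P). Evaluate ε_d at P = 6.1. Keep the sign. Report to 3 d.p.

At P = 6.1, Q = 1013.525.
dQ/dP = −0.2·3433e^(−0.2P) = −0.2Q = -202.705.
ε = (dQ/dP)(P/Q) = (-202.705)(6.1/1013.525).

-1.220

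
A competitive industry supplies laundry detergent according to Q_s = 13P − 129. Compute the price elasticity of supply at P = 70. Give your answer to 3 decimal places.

At P = 70, Q_s = 781.
dQ_s/dP = 13.
ε_s = (dQ_s/dP)(P/Q_s) = (13)(70/781).

1.165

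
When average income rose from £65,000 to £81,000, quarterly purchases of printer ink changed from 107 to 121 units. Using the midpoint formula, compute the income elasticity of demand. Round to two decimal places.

0.56

ΔQ = 14, ΔI = 16000. Midpoints: Ī = 73,000, Q̄ = 114.0.
ε_I = (ΔQ/ΔI)(Ī/Q̄) = (14/16000)(73000/114.0).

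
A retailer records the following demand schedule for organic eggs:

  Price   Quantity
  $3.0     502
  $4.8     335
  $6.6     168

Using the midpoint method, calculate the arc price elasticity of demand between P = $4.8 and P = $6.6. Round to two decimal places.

-2.10

At P = 4.8, Q = 335; at P = 6.6, Q = 168.
ΔQ = -167, ΔP = 1.8. Midpoints: P̄ = 5.70, Q̄ = 251.5.
ε = (ΔQ/ΔP)(P̄/Q̄) = (-167/1.8)(5.70/251.5).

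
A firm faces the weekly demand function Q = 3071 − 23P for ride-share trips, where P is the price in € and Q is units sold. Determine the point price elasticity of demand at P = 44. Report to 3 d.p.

-0.492

At P = 44, Q = 2059.
dQ/dP = −23.
ε = (dQ/dP)(P/Q) = (-23)(44/2059).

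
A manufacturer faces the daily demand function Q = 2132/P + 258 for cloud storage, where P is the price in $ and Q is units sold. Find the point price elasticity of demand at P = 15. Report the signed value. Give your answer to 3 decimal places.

-0.355

At P = 15, Q = 400.133.
dQ/dP = −2132/P² = -9.476.
ε = (dQ/dP)(P/Q) = (-9.476)(15/400.133).
|ε| < 1, so demand is inelastic at this price.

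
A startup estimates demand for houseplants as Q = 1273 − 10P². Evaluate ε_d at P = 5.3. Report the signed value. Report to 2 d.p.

At P = 5.3, Q = 992.100.
dQ/dP = −20P = -106.
ε = (dQ/dP)(P/Q) = (-106)(5.3/992.100).

-0.57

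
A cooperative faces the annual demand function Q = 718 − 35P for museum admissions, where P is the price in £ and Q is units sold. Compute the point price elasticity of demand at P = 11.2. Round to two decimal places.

-1.20

At P = 11.2, Q = 326.
dQ/dP = −35.
ε = (dQ/dP)(P/Q) = (-35)(11.2/326).
|ε| > 1, so demand is elastic at this price.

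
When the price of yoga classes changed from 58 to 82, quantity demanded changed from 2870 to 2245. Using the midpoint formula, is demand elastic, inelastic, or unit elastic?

Arc ε ≈ -0.713.
|ε| = 0.71 < 1.

inelastic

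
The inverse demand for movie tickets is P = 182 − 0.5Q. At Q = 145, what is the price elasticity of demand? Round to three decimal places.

-1.510

At Q = 145, P = 182 − 0.5(145) = 109.50.
dP/dQ = −0.5, so dQ/dP = 1/(−0.5) = -2.000.
ε = (dQ/dP)(P/Q) = (-2.000)(109.50/145).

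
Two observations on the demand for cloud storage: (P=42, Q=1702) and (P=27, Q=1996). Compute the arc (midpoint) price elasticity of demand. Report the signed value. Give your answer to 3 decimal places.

ΔQ = 1996 − 1702 = 294; ΔP = 27 − 42 = -15.
Midpoints: P̄ = 34.50, Q̄ = 1849.0.
ε = (ΔQ/ΔP)(P̄/Q̄) = (294/-15)(34.50/1849.0).

-0.366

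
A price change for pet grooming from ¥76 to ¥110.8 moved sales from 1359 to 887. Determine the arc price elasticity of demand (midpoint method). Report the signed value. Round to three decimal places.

-1.128

ΔQ = 887 − 1359 = -472; ΔP = 110.8 − 76 = 34.8.
Midpoints: P̄ = 93.40, Q̄ = 1123.0.
ε = (ΔQ/ΔP)(P̄/Q̄) = (-472/34.8)(93.40/1123.0).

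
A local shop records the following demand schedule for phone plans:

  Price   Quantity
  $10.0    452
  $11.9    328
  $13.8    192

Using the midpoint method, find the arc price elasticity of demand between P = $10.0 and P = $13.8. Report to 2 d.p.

-2.53

At P = 10.0, Q = 452; at P = 13.8, Q = 192.
ΔQ = -260, ΔP = 3.8. Midpoints: P̄ = 11.90, Q̄ = 322.0.
ε = (ΔQ/ΔP)(P̄/Q̄) = (-260/3.8)(11.90/322.0).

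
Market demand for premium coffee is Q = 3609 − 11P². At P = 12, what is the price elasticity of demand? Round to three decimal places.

-1.564

At P = 12, Q = 2025.
dQ/dP = −22P = -264.
ε = (dQ/dP)(P/Q) = (-264)(12/2025).
|ε| > 1, so demand is elastic at this price.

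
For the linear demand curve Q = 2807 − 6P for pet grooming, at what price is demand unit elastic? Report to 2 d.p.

For linear demand Q = a − bP, ε = −bP/(a − bP). |ε| = 1 when bP = a − bP, i.e. P = a/(2b).
P = 2807/(2·6) = 2807/12 = 233.9167.

233.92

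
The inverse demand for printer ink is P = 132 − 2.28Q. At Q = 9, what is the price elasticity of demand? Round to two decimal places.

At Q = 9, P = 132 − 2.28(9) = 111.48.
dP/dQ = −2.28, so dQ/dP = 1/(−2.28) = -0.439.
ε = (dQ/dP)(P/Q) = (-0.439)(111.48/9).

-5.43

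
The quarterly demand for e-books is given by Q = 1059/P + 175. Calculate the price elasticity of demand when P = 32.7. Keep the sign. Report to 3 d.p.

At P = 32.7, Q = 207.385.
dQ/dP = −1059/P² = -0.990.
ε = (dQ/dP)(P/Q) = (-0.990)(32.7/207.385).
|ε| < 1, so demand is inelastic at this price.

-0.156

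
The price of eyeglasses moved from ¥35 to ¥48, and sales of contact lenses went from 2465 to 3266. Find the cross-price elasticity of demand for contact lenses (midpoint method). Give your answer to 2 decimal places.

0.89

ΔQ_x = 3266 − 2465 = 801; ΔP_y = 48 − 35 = 13.
Midpoints: P̄_y = 41.50, Q̄_x = 2865.5.
ε_xy = (ΔQ_x/ΔP_y)(P̄_y/Q̄_x) = (801/13)(41.50/2865.5).
ε_xy > 0, so the goods are substitutes.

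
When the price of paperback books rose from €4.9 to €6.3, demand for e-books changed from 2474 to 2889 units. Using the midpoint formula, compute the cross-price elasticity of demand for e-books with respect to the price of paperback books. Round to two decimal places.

ΔQ_x = 2889 − 2474 = 415; ΔP_y = 6.3 − 4.9 = 1.4.
Midpoints: P̄_y = 5.60, Q̄_x = 2681.5.
ε_xy = (ΔQ_x/ΔP_y)(P̄_y/Q̄_x) = (415/1.4)(5.60/2681.5).
ε_xy > 0, so the goods are substitutes.

0.62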